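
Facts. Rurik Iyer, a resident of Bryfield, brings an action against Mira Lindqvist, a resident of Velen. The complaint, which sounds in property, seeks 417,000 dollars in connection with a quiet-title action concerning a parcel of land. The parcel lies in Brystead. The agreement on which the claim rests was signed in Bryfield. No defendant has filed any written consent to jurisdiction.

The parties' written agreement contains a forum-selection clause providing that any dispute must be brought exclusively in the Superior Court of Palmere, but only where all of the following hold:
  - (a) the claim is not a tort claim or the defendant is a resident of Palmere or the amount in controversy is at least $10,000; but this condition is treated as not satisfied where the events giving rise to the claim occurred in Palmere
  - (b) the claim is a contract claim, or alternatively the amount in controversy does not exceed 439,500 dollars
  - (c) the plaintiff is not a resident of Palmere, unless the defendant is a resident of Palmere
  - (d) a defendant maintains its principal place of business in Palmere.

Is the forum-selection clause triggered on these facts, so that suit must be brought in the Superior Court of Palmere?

No

The Superior Court of Palmere:
  (a) The claim is a property claim, not a tort claim, which satisfies one of the alternatives. And the carve-out is inapplicable — the operative events occurred in Brystead, not Palmere. Met.
  (b) The amount in controversy is USD 417,000, within the 439,500 dollars ceiling, so this disjunct is met. Satisfied.
  (c) The plaintiff resides in Bryfield, which is not Palmere. Met.
  (d) No defendant is a corporation. Not met.
  → The clause does not apply.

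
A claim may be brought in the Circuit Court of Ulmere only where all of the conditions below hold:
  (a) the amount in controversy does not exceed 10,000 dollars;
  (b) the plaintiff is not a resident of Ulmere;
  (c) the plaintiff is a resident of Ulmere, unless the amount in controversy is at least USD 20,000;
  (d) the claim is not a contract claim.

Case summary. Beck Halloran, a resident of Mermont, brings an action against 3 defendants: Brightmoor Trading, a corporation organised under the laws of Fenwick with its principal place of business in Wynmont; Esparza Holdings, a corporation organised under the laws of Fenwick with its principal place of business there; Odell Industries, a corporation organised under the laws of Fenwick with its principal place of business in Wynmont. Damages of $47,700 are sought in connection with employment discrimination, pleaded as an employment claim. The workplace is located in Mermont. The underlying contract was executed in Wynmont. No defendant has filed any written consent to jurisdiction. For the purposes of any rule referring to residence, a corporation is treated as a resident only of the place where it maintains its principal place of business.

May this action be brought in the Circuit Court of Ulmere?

No

The Circuit Court of Ulmere:
  (a) The amount in controversy is USD 47,700, above the USD 10,000 ceiling. Fails.
  (b) The plaintiff resides in Mermont, which is not Ulmere. Met.
  (c) The plaintiff resides in Mermont, not Ulmere. The proviso rescues it, though: the amount in controversy is USD 47,700, which meets the $20,000 floor. Satisfied.
  (d) The claim is an employment claim, not a contract claim. Satisfied.
  → At least one condition fails; no jurisdiction.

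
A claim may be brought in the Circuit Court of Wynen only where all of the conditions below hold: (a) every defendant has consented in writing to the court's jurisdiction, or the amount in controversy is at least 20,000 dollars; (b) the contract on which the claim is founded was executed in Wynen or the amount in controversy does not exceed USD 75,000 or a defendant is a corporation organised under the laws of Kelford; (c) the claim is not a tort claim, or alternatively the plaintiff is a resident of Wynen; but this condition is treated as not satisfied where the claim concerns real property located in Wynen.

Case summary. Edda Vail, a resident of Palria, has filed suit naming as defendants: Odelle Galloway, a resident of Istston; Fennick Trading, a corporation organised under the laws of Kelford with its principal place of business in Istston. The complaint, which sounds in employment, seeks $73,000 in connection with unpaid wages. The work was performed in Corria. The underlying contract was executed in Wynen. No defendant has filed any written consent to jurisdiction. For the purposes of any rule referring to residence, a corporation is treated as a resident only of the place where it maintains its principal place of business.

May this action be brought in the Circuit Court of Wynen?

Yes

The Circuit Court of Wynen:
  (a) The amount in controversy is 73,000 dollars, which meets the 20,000 dollars floor, so this disjunct is met. Satisfied.
  (b) The contract was executed in Wynen — that alternative is enough. Condition met.
  (c) The claim is an employment claim, not a tort claim, so this disjunct is met. And the carve-out is inapplicable — the claim does not concern real property. Satisfied.
  → Jurisdiction lies.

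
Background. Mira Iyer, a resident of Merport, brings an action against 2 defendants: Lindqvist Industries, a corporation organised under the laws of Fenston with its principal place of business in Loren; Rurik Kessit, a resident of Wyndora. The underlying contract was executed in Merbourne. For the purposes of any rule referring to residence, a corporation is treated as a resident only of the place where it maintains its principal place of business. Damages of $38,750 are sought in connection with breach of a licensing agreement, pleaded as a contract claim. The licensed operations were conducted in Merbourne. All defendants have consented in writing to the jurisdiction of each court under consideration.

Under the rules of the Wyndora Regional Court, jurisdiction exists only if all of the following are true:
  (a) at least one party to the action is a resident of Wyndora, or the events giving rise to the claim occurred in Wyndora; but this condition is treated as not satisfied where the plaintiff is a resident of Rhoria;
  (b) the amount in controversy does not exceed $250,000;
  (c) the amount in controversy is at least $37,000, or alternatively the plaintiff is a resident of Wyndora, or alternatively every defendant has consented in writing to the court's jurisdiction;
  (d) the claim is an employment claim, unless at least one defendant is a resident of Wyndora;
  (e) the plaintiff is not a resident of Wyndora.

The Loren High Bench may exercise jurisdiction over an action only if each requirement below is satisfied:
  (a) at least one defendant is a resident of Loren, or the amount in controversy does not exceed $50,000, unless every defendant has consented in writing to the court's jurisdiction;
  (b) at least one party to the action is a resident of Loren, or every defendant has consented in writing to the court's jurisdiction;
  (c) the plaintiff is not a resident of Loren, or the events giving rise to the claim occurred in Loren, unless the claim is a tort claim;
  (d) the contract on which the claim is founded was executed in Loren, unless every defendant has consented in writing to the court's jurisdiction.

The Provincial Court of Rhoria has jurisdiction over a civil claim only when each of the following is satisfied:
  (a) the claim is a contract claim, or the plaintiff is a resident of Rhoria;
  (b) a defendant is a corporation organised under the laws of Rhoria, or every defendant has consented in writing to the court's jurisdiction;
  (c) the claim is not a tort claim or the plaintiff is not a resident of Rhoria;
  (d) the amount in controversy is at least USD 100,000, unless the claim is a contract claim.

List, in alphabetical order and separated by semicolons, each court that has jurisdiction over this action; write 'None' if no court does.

the Loren High Bench; the Provincial Court of Rhoria; the Wyndora Regional Court

The Wyndora Regional Court:
  (a) Rurik Kessit resides in Wyndora, which satisfies one of the alternatives. And the carve-out is inapplicable — the plaintiff resides in Merport, not Rhoria. Satisfied.
  (b) The amount in controversy is $38,750, within the $250,000 ceiling. Satisfied.
  (c) The amount in controversy is USD 38,750, which meets the 37,000 dollars floor — that alternative is enough. Met.
  (d) The claim is a contract claim, not an employment claim. The proviso rescues it, though: Rurik Kessit resides in Wyndora. Condition met.
  (e) The plaintiff resides in Merport, which is not Wyndora. Satisfied.
  → Jurisdiction lies.
The Loren High Bench:
  (a) Lindqvist Industries resides in Loren, which satisfies one of the alternatives. Condition met.
  (b) Lindqvist Industries resides in Loren, which satisfies one of the alternatives. Satisfied.
  (c) The plaintiff resides in Merport, which is not Loren — that alternative is enough. Met.
  (d) The contract was executed in Merbourne, not Loren. But every defendant has filed written consent, and the 'unless' clause therefore excuses the requirement. Met.
  → Every requirement is satisfied — jurisdiction.
The Provincial Court of Rhoria:
  (a) The claim is a contract claim, so one alternative holds. Satisfied.
  (b) Every defendant has filed written consent, so this disjunct is met. Condition met.
  (c) The claim is a contract claim, not a tort claim, so this disjunct is met. Satisfied.
  (d) The amount in controversy is USD 38,750, below the USD 100,000 floor. The proviso rescues it, though: the claim is a contract claim. Met.
  → All conditions met; jurisdiction exists.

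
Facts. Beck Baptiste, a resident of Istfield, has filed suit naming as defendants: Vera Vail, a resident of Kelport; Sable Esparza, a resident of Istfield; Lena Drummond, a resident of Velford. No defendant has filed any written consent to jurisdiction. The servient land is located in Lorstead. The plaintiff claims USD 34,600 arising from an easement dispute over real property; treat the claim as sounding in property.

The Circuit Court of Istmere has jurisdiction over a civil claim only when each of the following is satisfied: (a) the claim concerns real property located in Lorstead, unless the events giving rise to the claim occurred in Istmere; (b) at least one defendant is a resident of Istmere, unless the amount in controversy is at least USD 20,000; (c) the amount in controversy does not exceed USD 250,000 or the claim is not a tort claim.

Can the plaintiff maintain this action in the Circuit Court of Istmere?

The Circuit Court of Istmere:
  (a) The property lies in Lorstead. Satisfied.
  (b) No defendant resides in Istmere (they reside in Kelport, Istfield, Velford). However, the amount in controversy is USD 34,600, which meets the 20,000 dollars floor, so the 'unless' proviso supplies this condition. Met.
  (c) The amount in controversy is $34,600, within the USD 250,000 ceiling, so this disjunct is met. Condition met.
  → The court has jurisdiction.

Yes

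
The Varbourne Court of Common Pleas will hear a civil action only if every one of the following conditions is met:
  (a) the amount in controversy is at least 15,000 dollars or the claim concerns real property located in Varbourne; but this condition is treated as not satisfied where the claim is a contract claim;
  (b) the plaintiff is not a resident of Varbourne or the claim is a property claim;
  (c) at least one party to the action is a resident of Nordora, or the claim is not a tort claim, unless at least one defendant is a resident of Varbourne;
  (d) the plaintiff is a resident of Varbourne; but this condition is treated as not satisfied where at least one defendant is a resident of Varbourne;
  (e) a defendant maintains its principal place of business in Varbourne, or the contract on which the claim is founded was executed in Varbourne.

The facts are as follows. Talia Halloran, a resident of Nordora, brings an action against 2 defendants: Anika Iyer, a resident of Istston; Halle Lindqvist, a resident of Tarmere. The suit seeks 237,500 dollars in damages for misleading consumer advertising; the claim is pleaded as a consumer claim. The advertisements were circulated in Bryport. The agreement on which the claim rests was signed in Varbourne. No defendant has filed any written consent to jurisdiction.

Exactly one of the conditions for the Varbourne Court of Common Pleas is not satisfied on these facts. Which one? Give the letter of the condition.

The Varbourne Court of Common Pleas:
  (a) The amount in controversy is $237,500, which meets the USD 15,000 floor, which satisfies one of the alternatives. The carve-out does not apply: the claim is a consumer claim, not a contract claim. Condition met.
  (b) The plaintiff resides in Nordora, which is not Varbourne, which satisfies one of the alternatives. Met.
  (c) Talia Halloran resides in Nordora, so one alternative holds. Condition met.
  (d) The plaintiff resides in Nordora, not Varbourne. Not satisfied.
  (e) The contract was executed in Varbourne, so one alternative holds. Satisfied.
Only condition (d) fails.

(d)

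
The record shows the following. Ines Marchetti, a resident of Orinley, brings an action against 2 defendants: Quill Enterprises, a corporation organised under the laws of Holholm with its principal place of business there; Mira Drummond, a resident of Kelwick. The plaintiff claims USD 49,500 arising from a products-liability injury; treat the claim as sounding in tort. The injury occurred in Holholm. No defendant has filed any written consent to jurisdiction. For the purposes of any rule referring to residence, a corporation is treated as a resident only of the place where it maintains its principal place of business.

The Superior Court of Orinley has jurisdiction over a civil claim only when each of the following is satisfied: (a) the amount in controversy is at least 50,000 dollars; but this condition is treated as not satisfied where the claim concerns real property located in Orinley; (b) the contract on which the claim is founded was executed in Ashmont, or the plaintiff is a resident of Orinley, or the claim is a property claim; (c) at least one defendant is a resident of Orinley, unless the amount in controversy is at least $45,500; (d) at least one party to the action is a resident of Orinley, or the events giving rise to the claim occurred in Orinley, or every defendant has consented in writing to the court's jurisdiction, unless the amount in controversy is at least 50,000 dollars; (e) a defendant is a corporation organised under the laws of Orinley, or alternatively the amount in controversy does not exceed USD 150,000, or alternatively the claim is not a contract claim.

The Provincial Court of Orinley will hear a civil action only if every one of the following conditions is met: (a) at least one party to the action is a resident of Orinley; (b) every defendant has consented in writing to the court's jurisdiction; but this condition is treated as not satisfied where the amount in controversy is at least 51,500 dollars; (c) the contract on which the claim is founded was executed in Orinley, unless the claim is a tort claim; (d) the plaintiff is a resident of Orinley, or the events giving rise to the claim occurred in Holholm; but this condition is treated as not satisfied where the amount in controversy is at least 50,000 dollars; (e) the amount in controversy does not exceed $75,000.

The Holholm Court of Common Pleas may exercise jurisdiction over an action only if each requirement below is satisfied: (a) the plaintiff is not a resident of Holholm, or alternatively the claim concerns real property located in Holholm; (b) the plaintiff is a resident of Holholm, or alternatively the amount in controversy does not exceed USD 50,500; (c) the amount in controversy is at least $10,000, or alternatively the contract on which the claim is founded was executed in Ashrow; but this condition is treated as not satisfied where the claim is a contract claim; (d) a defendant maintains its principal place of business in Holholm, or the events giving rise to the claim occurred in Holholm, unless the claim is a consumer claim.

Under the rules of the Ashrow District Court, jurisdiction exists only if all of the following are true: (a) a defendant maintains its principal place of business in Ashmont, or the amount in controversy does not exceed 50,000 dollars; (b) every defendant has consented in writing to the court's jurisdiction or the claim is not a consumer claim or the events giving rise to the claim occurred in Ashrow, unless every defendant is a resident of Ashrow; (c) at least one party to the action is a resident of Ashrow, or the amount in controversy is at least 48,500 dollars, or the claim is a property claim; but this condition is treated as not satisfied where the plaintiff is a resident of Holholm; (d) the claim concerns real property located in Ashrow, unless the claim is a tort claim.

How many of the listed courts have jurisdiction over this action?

The Superior Court of Orinley:
  (a) The amount in controversy is 49,500 dollars, below the USD 50,000 floor. Not satisfied.
  (b) The plaintiff resides in Orinley, which satisfies one of the alternatives. Met.
  (c) No defendant resides in Orinley (they reside in Holholm, Kelwick). However, the amount in controversy is 49,500 dollars, which meets the 45,500 dollars floor, so the 'unless' proviso supplies this condition. Condition met.
  (d) Ines Marchetti resides in Orinley — that alternative is enough. Met.
  (e) The amount in controversy is $49,500, within the $150,000 ceiling, which satisfies one of the alternatives. Satisfied.
  → The court lacks jurisdiction.
The Provincial Court of Orinley:
  (a) Ines Marchetti resides in Orinley. Satisfied.
  (b) No such written consent has been filed. Not met.
  (c) No contract (and hence no place of execution) is alleged. But the claim is a tort claim, and the 'unless' clause therefore excuses the requirement. Satisfied.
  (d) The plaintiff resides in Orinley — that alternative is enough. The exception is not triggered, since the amount in controversy is 49,500 dollars, below the $50,000 floor. Condition met.
  (e) The amount in controversy is USD 49,500, within the USD 75,000 ceiling. Satisfied.
  → Not every requirement is met — no jurisdiction.
The Holholm Court of Common Pleas:
  (a) The plaintiff resides in Orinley, which is not Holholm, so one alternative holds. Satisfied.
  (b) The amount in controversy is USD 49,500, within the USD 50,500 ceiling, which satisfies one of the alternatives. Met.
  (c) The amount in controversy is 49,500 dollars, which meets the 10,000 dollars floor, so one alternative holds. And the carve-out is inapplicable — the claim is a tort claim, not a contract claim. Satisfied.
  (d) Quill Enterprises has its principal place of business in Holholm, so one alternative holds. Condition met.
  → All conditions met; jurisdiction exists.
The Ashrow District Court:
  (a) The amount in controversy is 49,500 dollars, within the 50,000 dollars ceiling, which satisfies one of the alternatives. Condition met.
  (b) The claim is a tort claim, not a consumer claim, so one alternative holds. Condition met.
  (c) The amount in controversy is 49,500 dollars, which meets the $48,500 floor, so one alternative holds. And the carve-out is inapplicable — the plaintiff resides in Orinley, not Holholm. Satisfied.
  (d) The claim does not concern real property. However, the claim is a tort claim, so the 'unless' proviso supplies this condition. Condition met.
  → Jurisdiction lies.
Courts with jurisdiction: the Holholm Court of Common Pleas, the Ashrow District Court — 2 in total.

2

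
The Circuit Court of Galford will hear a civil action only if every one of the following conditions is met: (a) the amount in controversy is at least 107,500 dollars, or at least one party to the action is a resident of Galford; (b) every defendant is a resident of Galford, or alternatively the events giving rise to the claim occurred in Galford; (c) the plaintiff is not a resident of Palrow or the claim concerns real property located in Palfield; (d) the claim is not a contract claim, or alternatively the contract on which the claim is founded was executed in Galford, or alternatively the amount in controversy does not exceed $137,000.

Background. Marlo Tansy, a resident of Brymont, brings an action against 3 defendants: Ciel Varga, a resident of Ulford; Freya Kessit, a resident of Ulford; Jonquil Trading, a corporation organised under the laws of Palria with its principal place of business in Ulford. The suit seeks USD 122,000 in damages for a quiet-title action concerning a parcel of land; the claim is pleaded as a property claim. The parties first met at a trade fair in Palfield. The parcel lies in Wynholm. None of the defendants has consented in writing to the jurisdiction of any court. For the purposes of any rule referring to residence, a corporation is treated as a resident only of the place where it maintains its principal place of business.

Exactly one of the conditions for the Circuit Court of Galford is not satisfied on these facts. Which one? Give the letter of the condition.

The Circuit Court of Galford:
  (a) The amount in controversy is 122,000 dollars, which meets the 107,500 dollars floor, so one alternative holds. Condition met.
  (b) The defendants reside as follows — Ciel Varga in Ulford, Freya Kessit in Ulford, Jonquil Trading in Ulford — not all in Galford; the operative events occurred in Wynholm, not Galford — no alternative holds. Fails.
  (c) The plaintiff resides in Brymont, which is not Palrow, so one alternative holds. Satisfied.
  (d) The claim is a property claim, not a contract claim, which satisfies one of the alternatives. Condition met.
Only condition (b) fails.

(b)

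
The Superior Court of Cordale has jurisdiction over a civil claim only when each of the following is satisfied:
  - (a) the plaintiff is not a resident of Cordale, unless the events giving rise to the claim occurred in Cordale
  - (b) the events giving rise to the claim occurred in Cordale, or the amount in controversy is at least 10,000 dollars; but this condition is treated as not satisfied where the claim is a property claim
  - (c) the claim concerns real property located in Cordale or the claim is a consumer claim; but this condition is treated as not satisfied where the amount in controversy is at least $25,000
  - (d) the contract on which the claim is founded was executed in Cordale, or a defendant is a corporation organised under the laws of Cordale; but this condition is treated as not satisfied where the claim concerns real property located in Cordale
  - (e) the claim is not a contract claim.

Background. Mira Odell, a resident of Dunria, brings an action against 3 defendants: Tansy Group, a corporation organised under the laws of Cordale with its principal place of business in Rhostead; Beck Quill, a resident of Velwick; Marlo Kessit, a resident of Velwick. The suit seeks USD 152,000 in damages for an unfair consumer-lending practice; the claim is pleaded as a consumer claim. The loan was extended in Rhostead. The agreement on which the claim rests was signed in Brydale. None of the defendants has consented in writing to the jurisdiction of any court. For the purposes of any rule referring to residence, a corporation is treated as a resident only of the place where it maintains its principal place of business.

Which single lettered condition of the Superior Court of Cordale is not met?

(c)

The Superior Court of Cordale:
  (a) The plaintiff resides in Dunria, which is not Cordale. Met.
  (b) The amount in controversy is USD 152,000, which meets the USD 10,000 floor, which satisfies one of the alternatives. The carve-out does not apply: the claim is a consumer claim, not a property claim. Met.
  (c) The claim is a consumer claim, so this disjunct is met. But the carve-out bites: the amount in controversy is 152,000 dollars, which meets the 25,000 dollars floor. Condition not met.
  (d) Tansy Group is organised under the laws of Cordale — that alternative is enough. And the carve-out is inapplicable — the claim does not concern real property. Met.
  (e) The claim is a consumer claim, not a contract claim. Condition met.
Only condition (c) fails.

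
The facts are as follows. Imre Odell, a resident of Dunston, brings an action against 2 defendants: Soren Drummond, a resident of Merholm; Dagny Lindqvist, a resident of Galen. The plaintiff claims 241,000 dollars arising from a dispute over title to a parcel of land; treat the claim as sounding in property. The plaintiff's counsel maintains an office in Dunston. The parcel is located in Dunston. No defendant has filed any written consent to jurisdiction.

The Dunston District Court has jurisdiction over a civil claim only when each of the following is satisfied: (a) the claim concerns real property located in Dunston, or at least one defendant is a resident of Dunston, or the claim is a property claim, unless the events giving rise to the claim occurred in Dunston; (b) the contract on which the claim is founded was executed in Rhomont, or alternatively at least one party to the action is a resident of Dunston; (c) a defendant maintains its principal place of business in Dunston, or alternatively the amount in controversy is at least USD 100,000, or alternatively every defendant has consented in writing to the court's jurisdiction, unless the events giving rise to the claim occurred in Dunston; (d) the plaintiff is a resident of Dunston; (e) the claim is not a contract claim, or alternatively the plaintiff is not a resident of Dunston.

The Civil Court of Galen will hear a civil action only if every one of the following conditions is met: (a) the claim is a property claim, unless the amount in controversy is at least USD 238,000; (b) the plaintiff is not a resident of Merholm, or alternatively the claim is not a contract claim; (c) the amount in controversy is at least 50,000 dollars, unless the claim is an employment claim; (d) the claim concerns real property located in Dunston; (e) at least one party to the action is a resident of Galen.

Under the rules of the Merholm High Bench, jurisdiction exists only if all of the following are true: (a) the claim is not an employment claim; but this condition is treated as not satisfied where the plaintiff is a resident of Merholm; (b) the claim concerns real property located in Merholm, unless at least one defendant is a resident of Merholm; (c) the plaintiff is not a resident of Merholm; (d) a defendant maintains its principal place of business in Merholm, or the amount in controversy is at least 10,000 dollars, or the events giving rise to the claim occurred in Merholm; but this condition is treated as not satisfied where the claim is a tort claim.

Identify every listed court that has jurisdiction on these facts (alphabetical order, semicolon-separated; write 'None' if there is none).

The Dunston District Court:
  (a) The property lies in Dunston, which satisfies one of the alternatives. Met.
  (b) Imre Odell resides in Dunston, which satisfies one of the alternatives. Satisfied.
  (c) The amount in controversy is $241,000, which meets the 100,000 dollars floor — that alternative is enough. Condition met.
  (d) The plaintiff resides in Dunston. Met.
  (e) The claim is a property claim, not a contract claim, so this disjunct is met. Satisfied.
  → Every requirement is satisfied — jurisdiction.
The Civil Court of Galen:
  (a) The claim is a property claim. Met.
  (b) The plaintiff resides in Dunston, which is not Merholm, so this disjunct is met. Condition met.
  (c) The amount in controversy is USD 241,000, which meets the USD 50,000 floor. Met.
  (d) The property lies in Dunston. Met.
  (e) Dagny Lindqvist resides in Galen. Met.
  → The court has jurisdiction.
The Merholm High Bench:
  (a) The claim is a property claim, not an employment claim. And the carve-out is inapplicable — the plaintiff resides in Dunston, not Merholm. Condition met.
  (b) The property lies in Dunston, not Merholm. However, Soren Drummond resides in Merholm, so the 'unless' proviso supplies this condition. Met.
  (c) The plaintiff resides in Dunston, which is not Merholm. Satisfied.
  (d) The amount in controversy is USD 241,000, which meets the $10,000 floor — that alternative is enough. And the carve-out is inapplicable — the claim is a property claim, not a tort claim. Condition met.
  → All conditions met; jurisdiction exists.

the Civil Court of Galen; the Dunston District Court; the Merholm High Bench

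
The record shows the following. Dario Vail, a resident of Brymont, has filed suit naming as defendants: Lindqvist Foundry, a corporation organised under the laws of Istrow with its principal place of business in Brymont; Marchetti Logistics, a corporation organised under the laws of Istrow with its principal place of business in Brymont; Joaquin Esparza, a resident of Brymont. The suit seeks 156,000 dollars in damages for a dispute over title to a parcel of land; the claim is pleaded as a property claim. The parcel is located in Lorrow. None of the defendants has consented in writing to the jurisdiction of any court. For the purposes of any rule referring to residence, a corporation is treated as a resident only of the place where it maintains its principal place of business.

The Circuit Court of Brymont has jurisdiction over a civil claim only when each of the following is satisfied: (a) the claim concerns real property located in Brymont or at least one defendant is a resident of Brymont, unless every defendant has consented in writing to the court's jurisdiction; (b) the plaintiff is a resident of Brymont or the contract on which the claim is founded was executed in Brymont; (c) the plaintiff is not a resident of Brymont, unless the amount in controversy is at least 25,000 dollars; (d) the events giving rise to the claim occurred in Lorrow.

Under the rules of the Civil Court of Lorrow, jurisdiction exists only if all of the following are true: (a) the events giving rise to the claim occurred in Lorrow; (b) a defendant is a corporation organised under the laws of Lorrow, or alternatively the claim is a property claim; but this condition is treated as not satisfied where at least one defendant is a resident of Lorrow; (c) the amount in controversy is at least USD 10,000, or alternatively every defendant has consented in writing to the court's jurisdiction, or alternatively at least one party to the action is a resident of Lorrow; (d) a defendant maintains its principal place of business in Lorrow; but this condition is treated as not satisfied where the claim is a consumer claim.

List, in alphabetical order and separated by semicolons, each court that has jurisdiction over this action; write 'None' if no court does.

The Circuit Court of Brymont:
  (a) Lindqvist Foundry resides in Brymont, so one alternative holds. Satisfied.
  (b) The plaintiff resides in Brymont — that alternative is enough. Satisfied.
  (c) The plaintiff resides in Brymont. But the amount in controversy is USD 156,000, which meets the USD 25,000 floor, and the 'unless' clause therefore excuses the requirement. Satisfied.
  (d) The operative events occurred in Lorrow. Met.
  → Jurisdiction lies.
The Civil Court of Lorrow:
  (a) The operative events occurred in Lorrow. Met.
  (b) The claim is a property claim, so this disjunct is met. The carve-out does not apply: no defendant resides in Lorrow (they reside in Brymont, Brymont, Brymont). Condition met.
  (c) The amount in controversy is $156,000, which meets the $10,000 floor, so this disjunct is met. Satisfied.
  (d) The corporate defendant(s) have their principal place of business in Brymont, not Lorrow. Not satisfied.
  → At least one condition fails; no jurisdiction.

the Circuit Court of Brymont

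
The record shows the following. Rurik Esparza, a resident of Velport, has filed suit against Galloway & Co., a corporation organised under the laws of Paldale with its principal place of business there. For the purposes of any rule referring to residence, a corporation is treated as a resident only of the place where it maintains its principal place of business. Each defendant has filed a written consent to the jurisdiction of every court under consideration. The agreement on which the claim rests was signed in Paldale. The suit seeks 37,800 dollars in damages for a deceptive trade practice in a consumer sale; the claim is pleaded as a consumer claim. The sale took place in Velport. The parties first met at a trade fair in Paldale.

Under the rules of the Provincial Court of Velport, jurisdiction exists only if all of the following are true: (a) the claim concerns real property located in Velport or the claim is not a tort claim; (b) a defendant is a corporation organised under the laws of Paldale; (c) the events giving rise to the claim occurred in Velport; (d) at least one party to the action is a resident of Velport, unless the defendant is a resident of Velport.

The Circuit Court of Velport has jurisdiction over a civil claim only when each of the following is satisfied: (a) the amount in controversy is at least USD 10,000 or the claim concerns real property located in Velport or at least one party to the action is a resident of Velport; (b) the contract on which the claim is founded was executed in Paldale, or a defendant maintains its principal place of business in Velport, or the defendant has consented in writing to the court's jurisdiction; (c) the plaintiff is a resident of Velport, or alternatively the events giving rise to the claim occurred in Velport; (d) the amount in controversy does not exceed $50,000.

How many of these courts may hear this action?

The Provincial Court of Velport:
  (a) The claim is a consumer claim, not a tort claim — that alternative is enough. Met.
  (b) Galloway & Co. is organised under the laws of Paldale. Condition met.
  (c) The operative events occurred in Velport. Satisfied.
  (d) Rurik Esparza resides in Velport. Condition met.
  → Jurisdiction lies.
The Circuit Court of Velport:
  (a) The amount in controversy is 37,800 dollars, which meets the $10,000 floor — that alternative is enough. Met.
  (b) The contract was executed in Paldale, so one alternative holds. Condition met.
  (c) The plaintiff resides in Velport, so this disjunct is met. Met.
  (d) The amount in controversy is 37,800 dollars, within the $50,000 ceiling. Met.
  → Jurisdiction lies.
Courts with jurisdiction: the Provincial Court of Velport, the Circuit Court of Velport — 2 in total.

2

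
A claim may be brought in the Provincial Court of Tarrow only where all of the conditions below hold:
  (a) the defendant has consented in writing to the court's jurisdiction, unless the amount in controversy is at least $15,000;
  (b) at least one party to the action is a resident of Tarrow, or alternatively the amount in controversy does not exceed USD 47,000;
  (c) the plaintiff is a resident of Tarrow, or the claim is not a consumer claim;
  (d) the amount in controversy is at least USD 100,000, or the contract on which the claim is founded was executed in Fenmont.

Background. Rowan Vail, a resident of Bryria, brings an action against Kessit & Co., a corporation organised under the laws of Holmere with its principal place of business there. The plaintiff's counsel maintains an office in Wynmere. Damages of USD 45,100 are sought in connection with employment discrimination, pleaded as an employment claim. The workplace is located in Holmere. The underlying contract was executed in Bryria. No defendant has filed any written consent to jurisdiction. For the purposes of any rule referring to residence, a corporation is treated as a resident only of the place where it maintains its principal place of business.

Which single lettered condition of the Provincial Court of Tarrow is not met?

The Provincial Court of Tarrow:
  (a) No such written consent has been filed. The proviso rescues it, though: the amount in controversy is USD 45,100, which meets the USD 15,000 floor. Met.
  (b) The amount in controversy is $45,100, within the 47,000 dollars ceiling, which satisfies one of the alternatives. Satisfied.
  (c) The claim is an employment claim, not a consumer claim, so one alternative holds. Satisfied.
  (d) The amount in controversy is 45,100 dollars, below the $100,000 floor; the contract was executed in Bryria, not Fenmont — none of the alternatives is met. Not met.
Only condition (d) fails.

(d)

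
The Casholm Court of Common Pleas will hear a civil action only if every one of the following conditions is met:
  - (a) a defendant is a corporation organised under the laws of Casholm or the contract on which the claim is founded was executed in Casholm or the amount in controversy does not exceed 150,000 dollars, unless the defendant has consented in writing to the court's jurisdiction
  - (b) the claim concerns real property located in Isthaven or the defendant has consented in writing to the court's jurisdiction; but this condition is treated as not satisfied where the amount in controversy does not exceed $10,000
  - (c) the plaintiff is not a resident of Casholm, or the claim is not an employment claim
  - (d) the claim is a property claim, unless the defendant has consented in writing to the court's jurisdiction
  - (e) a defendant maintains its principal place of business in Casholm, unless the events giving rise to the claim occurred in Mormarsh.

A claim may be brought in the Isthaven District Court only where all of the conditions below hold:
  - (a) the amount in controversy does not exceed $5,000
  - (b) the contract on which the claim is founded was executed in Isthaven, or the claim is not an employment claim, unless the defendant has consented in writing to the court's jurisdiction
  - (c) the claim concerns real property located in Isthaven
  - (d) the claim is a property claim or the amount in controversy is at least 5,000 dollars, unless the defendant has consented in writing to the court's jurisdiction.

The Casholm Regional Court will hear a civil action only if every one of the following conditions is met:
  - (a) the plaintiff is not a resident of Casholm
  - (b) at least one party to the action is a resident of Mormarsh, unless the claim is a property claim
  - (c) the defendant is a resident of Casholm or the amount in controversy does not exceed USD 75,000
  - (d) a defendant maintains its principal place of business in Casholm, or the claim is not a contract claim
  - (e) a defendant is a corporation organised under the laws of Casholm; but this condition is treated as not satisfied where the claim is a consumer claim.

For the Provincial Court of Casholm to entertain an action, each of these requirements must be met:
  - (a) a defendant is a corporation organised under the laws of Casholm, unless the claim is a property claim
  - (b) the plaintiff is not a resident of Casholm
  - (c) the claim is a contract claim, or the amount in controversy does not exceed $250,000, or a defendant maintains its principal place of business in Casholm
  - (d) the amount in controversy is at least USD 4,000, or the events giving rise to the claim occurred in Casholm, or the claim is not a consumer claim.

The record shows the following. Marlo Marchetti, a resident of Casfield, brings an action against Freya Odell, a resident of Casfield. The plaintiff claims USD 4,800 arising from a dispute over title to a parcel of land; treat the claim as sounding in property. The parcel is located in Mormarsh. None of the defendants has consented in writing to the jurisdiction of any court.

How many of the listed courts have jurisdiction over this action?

1

The Casholm Court of Common Pleas:
  (a) The amount in controversy is USD 4,800, within the 150,000 dollars ceiling, so this disjunct is met. Met.
  (b) The property lies in Mormarsh, not Isthaven; no such written consent has been filed — none of the alternatives is met. Fails.
  (c) The plaintiff resides in Casfield, which is not Casholm, so one alternative holds. Condition met.
  (d) The claim is a property claim. Satisfied.
  (e) No defendant is a corporation. The proviso rescues it, though: the operative events occurred in Mormarsh. Condition met.
  → No jurisdiction.
The Isthaven District Court:
  (a) The amount in controversy is 4,800 dollars, within the 5,000 dollars ceiling. Condition met.
  (b) The claim is a property claim, not an employment claim, so one alternative holds. Satisfied.
  (c) The property lies in Mormarsh, not Isthaven. Condition not met.
  (d) The claim is a property claim, so one alternative holds. Met.
  → The court lacks jurisdiction.
The Casholm Regional Court:
  (a) The plaintiff resides in Casfield, which is not Casholm. Condition met.
  (b) No party resides in Mormarsh. But the claim is a property claim, and the 'unless' clause therefore excuses the requirement. Met.
  (c) The amount in controversy is USD 4,800, within the USD 75,000 ceiling — that alternative is enough. Satisfied.
  (d) The claim is a property claim, not a contract claim, which satisfies one of the alternatives. Met.
  (e) No defendant is a corporation. Fails.
  → At least one condition fails; no jurisdiction.
The Provincial Court of Casholm:
  (a) No defendant is a corporation. But the claim is a property claim, and the 'unless' clause therefore excuses the requirement. Met.
  (b) The plaintiff resides in Casfield, which is not Casholm. Met.
  (c) The amount in controversy is USD 4,800, within the $250,000 ceiling, so one alternative holds. Met.
  (d) The amount in controversy is 4,800 dollars, which meets the USD 4,000 floor — that alternative is enough. Satisfied.
  → Jurisdiction lies.
Courts with jurisdiction: the Provincial Court of Casholm — 1 in total.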